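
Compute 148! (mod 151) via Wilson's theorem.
(150)! = (148)! × (149) × (150) ≡ -1 (mod 151). So (148)! ≡ -1 × [(150)(149)]^(-1) ≡ 75 (mod 151)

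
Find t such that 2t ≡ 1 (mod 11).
2^(-1) ≡ 6 (mod 11). Verification: 2 × 6 = 12 ≡ 1 (mod 11)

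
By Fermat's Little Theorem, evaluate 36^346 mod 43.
By Fermat: 36^{42} ≡ 1 (mod 43). 346 = 8×42 + 10. So 36^{346} ≡ 36^{10} ≡ 36 (mod 43)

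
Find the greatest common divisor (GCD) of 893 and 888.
1

Using the Euclidean algorithm:
893 = 1 × 888 + 5
888 = 177 × 5 + 3
5 = 1 × 3 + 2
3 = 1 × 2 + 1
2 = 2 × 1 + 0

GCD(893, 888) = 1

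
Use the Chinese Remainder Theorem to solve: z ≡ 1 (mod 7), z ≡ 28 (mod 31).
M = 7 × 31 = 217. M₁ = 31, y₁ ≡ 5 (mod 7). M₂ = 7, y₂ ≡ 9 (mod 31). z = 1×31×5 + 28×7×9 ≡ 183 (mod 217)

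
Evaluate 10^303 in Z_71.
Using Fermat: 10^{70} ≡ 1 (mod 71). 303 ≡ 23 (mod 70). So 10^{303} ≡ 10^{23} ≡ 4 (mod 71)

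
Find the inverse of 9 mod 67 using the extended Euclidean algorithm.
Extended GCD: 9(15) + 67(-2) = 1. So 9^(-1) ≡ 15 ≡ 15 (mod 67). Verify: 9 × 15 = 135 ≡ 1 (mod 67)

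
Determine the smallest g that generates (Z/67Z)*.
2

A primitive root g modulo p has order p-1 = 66
Prime divisors of 66: [2, 3, 11]
g is a primitive root iff g^(66/q) ≢ 1 (mod 67) for each prime divisor q
Testing small values:
  g = 2: 2^33 ≡ 66, 2^22 ≡ 37, 2^6 ≡ 64 (mod 67) → none is 1, primitive root!
The smallest primitive root is 2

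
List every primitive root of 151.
Primitive roots mod 151: {6, 7, 12, 13, 14, 15, 30, 35, 48, 51, 52, 54, 56, 61, 63, 71, 77, 82, 89, 93, 96, 102, 104, 106, 108, 109, 111, 112, 114, 115, 117, 120, 126, 129, 130, 133, 134, 140, 141, 146}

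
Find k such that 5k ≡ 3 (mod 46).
19

Since gcd(5, 46) = 1 divides 3, a solution exists.
Multiply both sides by the inverse of 5 mod 46:
  5^(-1) mod 46 = 37
  x ≡ 37 × 3 ≡ 111 ≡ 19 (mod 46)
Verification: 5 × 19 = 95 = 2 × 46 + 3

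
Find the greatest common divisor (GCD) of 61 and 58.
1

Using the Euclidean algorithm:
61 = 1 × 58 + 3
58 = 19 × 3 + 1
3 = 3 × 1 + 0

GCD(61, 58) = 1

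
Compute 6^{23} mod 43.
36

Using successive squaring:
Binary expansion of 23: 10111
Powers of 6 mod 43 (each is the square of the previous):
  6^1 ≡ 6 (mod 43)
  6^2 ≡ 6² = 36 ≡ 36 (mod 43)
  6^4 ≡ 36² = 1296 ≡ 6 (mod 43)
  6^8 ≡ 6² = 36 ≡ 36 (mod 43)
  6^16 ≡ 36² = 1296 ≡ 6 (mod 43)
23 = 16 + 4 + 2 + 1, so 6^23 = 6^16 × 6^4 × 6^2 × 6^1 ≡ 6 × 6 × 36 × 6 (mod 43)
Multiplying step by step:
  6 × 6 = 36 ≡ 36 (mod 43)
  36 × 36 = 1296 ≡ 6 (mod 43)
  6 × 6 = 36 ≡ 36 (mod 43)
Result: 6^23 ≡ 36 (mod 43)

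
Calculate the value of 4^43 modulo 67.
Using repeated squaring. 43 = 32 + 8 + 2 + 1 (binary 101011). Repeated squaring mod 67: 4^1 ≡ 4; 4^2 ≡ 4² = 16 ≡ 16; 4^4 ≡ 16² = 256 ≡ 55; 4^8 ≡ 55² = 3025 ≡ 10; 4^16 ≡ 10² = 100 ≡ 33; 4^32 ≡ 33² = 1089 ≡ 17. Multiply: 4^43 = 4^32 × 4^8 × 4^2 × 4^1 ≡ 17 × 10 × 16 × 4 (mod 67): 17 × 10 = 170 ≡ 36; 36 × 16 = 576 ≡ 40; 40 × 4 = 160 ≡ 26. So 4^43 ≡ 26 (mod 67).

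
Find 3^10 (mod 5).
10 = 8 + 2 (binary 1010). Repeated squaring mod 5: 3^1 ≡ 3; 3^2 ≡ 3² = 9 ≡ 4; 3^4 ≡ 4² = 16 ≡ 1; 3^8 ≡ 1² = 1 ≡ 1. Multiply: 3^10 = 3^8 × 3^2 ≡ 1 × 4 (mod 5): 1 × 4 = 4 ≡ 4. So 3^10 ≡ 4 (mod 5).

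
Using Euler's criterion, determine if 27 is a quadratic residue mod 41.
By Euler's criterion: 27^{20} ≡ 40 (mod 41). Since this equals -1 (≡ 40), 27 is not a QR.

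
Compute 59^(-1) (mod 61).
59^(-1) ≡ 30 (mod 61). Verification: 59 × 30 = 1770 ≡ 1 (mod 61)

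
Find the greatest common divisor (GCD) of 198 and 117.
9

Using the Euclidean algorithm:
198 = 1 × 117 + 81
117 = 1 × 81 + 36
81 = 2 × 36 + 9
36 = 4 × 9 + 0

GCD(198, 117) = 9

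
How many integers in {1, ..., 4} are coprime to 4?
2

Prime factorization: 4 = 2^2
Using the formula φ(n) = n × Π(1 - 1/p) for each prime factor p:
φ(4) = 4 × (1 - 1/2)
φ(4) = 2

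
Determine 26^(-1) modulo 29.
26^(-1) ≡ 19 (mod 29). Verification: 26 × 19 = 494 ≡ 1 (mod 29)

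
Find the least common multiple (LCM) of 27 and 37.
999

First find GCD(27, 37) using the Euclidean algorithm:
27 = 0 × 37 + 27
37 = 1 × 27 + 10
27 = 2 × 10 + 7
10 = 1 × 7 + 3
7 = 2 × 3 + 1
3 = 3 × 1 + 0
GCD(27, 37) = 1

LCM formula: LCM(a, b) = (a × b) / GCD(a, b)
LCM(27, 37) = (27 × 37) / 1
LCM(27, 37) = 999 / 1
LCM(27, 37) = 999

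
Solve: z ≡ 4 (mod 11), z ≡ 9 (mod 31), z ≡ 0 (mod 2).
M = 11 × 31 × 2 = 682. M₁ = 62, y₁ ≡ 8 (mod 11). M₂ = 22, y₂ ≡ 24 (mod 31). M₃ = 341, y₃ ≡ 1 (mod 2). z = 4×62×8 + 9×22×24 + 0×341×1 ≡ 598 (mod 682)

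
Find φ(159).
104

Prime factorization: 159 = 3 × 53
Using the formula φ(n) = n × Π(1 - 1/p) for each prime factor p:
φ(159) = 159 × (1 - 1/3) × (1 - 1/53)
φ(159) = 104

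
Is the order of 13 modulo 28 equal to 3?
No, the actual order is 2, not 3.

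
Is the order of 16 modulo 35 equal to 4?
No, the actual order is 3, not 4.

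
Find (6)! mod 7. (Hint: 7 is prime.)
By Wilson's theorem, (6)! ≡ -1 ≡ 6 (mod 7)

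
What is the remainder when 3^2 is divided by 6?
2 = 2 (binary 10). Repeated squaring mod 6: 3^1 ≡ 3; 3^2 ≡ 3² = 9 ≡ 3. So 3^2 ≡ 3 (mod 6).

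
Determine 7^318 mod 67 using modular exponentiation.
Using Fermat: 7^{66} ≡ 1 (mod 67). 318 ≡ 54 (mod 66). So 7^{318} ≡ 7^{54} ≡ 15 (mod 67)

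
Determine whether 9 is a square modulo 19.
By Euler's criterion: 9^{9} ≡ 1 (mod 19). Since this equals 1, 9 is a QR.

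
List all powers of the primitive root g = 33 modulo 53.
g^1, g^2, ..., g^{52} mod 53: {33, 29, 3, 46, 34, 9, 32, 49, 27, 43, 41, 28, 23, 17, 31, 16, 51, 40, 48, 47, 14, 38, 35, 42, 8, 52, 20, 24, 50, 7, 19, 44, 21, 4, 26, 10, 12, 25, 30, 36, 22, 37, 2, 13, 5, 6, 39, 15, 18, 11, 45, 1}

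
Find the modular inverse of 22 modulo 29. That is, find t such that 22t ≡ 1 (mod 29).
4

Using Extended Euclidean Algorithm:
gcd(22, 29) = 1
Bezout coefficients: 22 × 4 + 29 × -3 = 1
So 22 × 4 ≡ 1 (mod 29)
The inverse is 4 mod 29 = 4
Verification: 22 × 4 = 88 = 3 × 29 + 1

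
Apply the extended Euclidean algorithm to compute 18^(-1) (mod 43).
Extended GCD: 18(12) + 43(-5) = 1. So 18^(-1) ≡ 12 ≡ 12 (mod 43). Verify: 18 × 12 = 216 ≡ 1 (mod 43)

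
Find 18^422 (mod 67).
Using Fermat: 18^{66} ≡ 1 (mod 67). 422 ≡ 26 (mod 66). So 18^{422} ≡ 18^{26} ≡ 55 (mod 67)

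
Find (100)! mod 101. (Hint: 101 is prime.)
By Wilson's theorem, (100)! ≡ -1 ≡ 100 (mod 101)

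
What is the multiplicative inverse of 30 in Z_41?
30^(-1) ≡ 26 (mod 41). Verification: 30 × 26 = 780 ≡ 1 (mod 41)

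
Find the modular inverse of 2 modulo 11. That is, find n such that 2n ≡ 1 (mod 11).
6

Using Extended Euclidean Algorithm:
gcd(2, 11) = 1
Bezout coefficients: 2 × -5 + 11 × 1 = 1
So 2 × -5 ≡ 1 (mod 11)
The inverse is -5 mod 11 = 6
Verification: 2 × 6 = 12 = 1 × 11 + 1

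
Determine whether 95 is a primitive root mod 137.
p - 1 = 136 has prime divisors 2, 17. Check 95^(136/q) mod 137 for each: 95^(136/2) = 95^68 ≡ 136, 95^(136/17) = 95^8 ≡ 88 (mod 137). None of these is 1, so 95 has order 136 = φ(137), so it is a primitive root mod 137.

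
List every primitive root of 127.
Primitive roots mod 127: {3, 6, 7, 12, 14, 23, 29, 39, 43, 45, 46, 48, 53, 55, 56, 57, 58, 65, 67, 78, 83, 85, 86, 91, 92, 93, 96, 97, 101, 106, 109, 110, 112, 114, 116, 118}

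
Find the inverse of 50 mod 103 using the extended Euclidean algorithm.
Extended GCD: 50(-35) + 103(17) = 1. So 50^(-1) ≡ 68 ≡ 68 (mod 103). Verify: 50 × 68 = 3400 ≡ 1 (mod 103)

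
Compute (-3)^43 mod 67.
Using repeated squaring. (-3) ≡ 64 (mod 67). 43 = 32 + 8 + 2 + 1 (binary 101011). Repeated squaring mod 67: 64^1 ≡ 64; 64^2 ≡ 64² = 4096 ≡ 9; 64^4 ≡ 9² = 81 ≡ 14; 64^8 ≡ 14² = 196 ≡ 62; 64^16 ≡ 62² = 3844 ≡ 25; 64^32 ≡ 25² = 625 ≡ 22. Multiply: (-3)^43 ≡ 64^32 × 64^8 × 64^2 × 64^1 ≡ 22 × 62 × 9 × 64 (mod 67): 22 × 62 = 1364 ≡ 24; 24 × 9 = 216 ≡ 15; 15 × 64 = 960 ≡ 22. So (-3)^43 ≡ 22 (mod 67).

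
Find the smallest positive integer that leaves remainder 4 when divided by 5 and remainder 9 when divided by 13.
M = 5 × 13 = 65. M₁ = 13, y₁ ≡ 2 (mod 5). M₂ = 5, y₂ ≡ 8 (mod 13). z = 4×13×2 + 9×5×8 ≡ 9 (mod 65). The smallest positive such number is 9.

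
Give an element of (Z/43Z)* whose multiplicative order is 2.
42 has order 2 mod 43 since 42^{2} ≡ 1 (mod 43) and no smaller power works.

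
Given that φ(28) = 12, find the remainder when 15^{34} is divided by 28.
By Euler: 15^{12} ≡ 1 (mod 28) since gcd(15, 28) = 1. 34 = 2×12 + 10. So 15^{34} ≡ 15^{10} ≡ 1 (mod 28)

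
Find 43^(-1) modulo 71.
38

Using Extended Euclidean Algorithm:
gcd(43, 71) = 1
Bezout coefficients: 43 × -33 + 71 × 20 = 1
So 43 × -33 ≡ 1 (mod 71)
The inverse is -33 mod 71 = 38
Verification: 43 × 38 = 1634 = 23 × 71 + 1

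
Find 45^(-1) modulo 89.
2

Using Extended Euclidean Algorithm:
gcd(45, 89) = 1
Bezout coefficients: 45 × 2 + 89 × -1 = 1
So 45 × 2 ≡ 1 (mod 89)
The inverse is 2 mod 89 = 2
Verification: 45 × 2 = 90 = 1 × 89 + 1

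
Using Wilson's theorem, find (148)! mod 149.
By Wilson's theorem, (148)! ≡ -1 ≡ 148 (mod 149)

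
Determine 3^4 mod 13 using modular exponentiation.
4 = 4 (binary 100). Repeated squaring mod 13: 3^1 ≡ 3; 3^2 ≡ 3² = 9 ≡ 9; 3^4 ≡ 9² = 81 ≡ 3. So 3^4 ≡ 3 (mod 13).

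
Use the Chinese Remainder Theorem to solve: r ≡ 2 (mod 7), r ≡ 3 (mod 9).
M = 7 × 9 = 63. M₁ = 9, y₁ ≡ 4 (mod 7). M₂ = 7, y₂ ≡ 4 (mod 9). r = 2×9×4 + 3×7×4 ≡ 30 (mod 63)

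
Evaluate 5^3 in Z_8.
3 = 2 + 1 (binary 11). Repeated squaring mod 8: 5^1 ≡ 5; 5^2 ≡ 5² = 25 ≡ 1. Multiply: 5^3 = 5^2 × 5^1 ≡ 1 × 5 (mod 8): 1 × 5 = 5 ≡ 5. So 5^3 ≡ 5 (mod 8).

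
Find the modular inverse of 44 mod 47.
44^(-1) ≡ 31 (mod 47). Verification: 44 × 31 = 1364 ≡ 1 (mod 47)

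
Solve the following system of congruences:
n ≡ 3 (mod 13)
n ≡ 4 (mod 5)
29

Using the Chinese Remainder Theorem:
M = product of moduli = 65
For equation 1: M_1 = 5, 5 ≡ 5 (mod 13), inverse of 5 mod 13 is 8 (check: 5 × 8 = 40 ≡ 1 (mod 13))
For equation 2: M_2 = 13, 13 ≡ 3 (mod 5), inverse of 13 mod 5 is 2 (check: 3 × 2 = 6 ≡ 1 (mod 5))
Combine: n ≡ Σ r_i×M_i×(M_i⁻¹ mod m_i) = 3×5×8 + 4×13×2 = 120 + 104 = 224
224 mod 65 = 29
n ≡ 29 (mod 65)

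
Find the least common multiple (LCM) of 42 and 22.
462

First find GCD(42, 22) using the Euclidean algorithm:
42 = 1 × 22 + 20
22 = 1 × 20 + 2
20 = 10 × 2 + 0
GCD(42, 22) = 2

LCM formula: LCM(a, b) = (a × b) / GCD(a, b)
LCM(42, 22) = (42 × 22) / 2
LCM(42, 22) = 924 / 2
LCM(42, 22) = 462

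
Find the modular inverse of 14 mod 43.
14^(-1) ≡ 40 (mod 43). Verification: 14 × 40 = 560 ≡ 1 (mod 43)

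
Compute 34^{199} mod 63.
34

Using successive squaring:
Binary expansion of 199: 11000111
Powers of 34 mod 63 (each is the square of the previous):
  34^1 ≡ 34 (mod 63)
  34^2 ≡ 34² = 1156 ≡ 22 (mod 63)
  34^4 ≡ 22² = 484 ≡ 43 (mod 63)
  34^8 ≡ 43² = 1849 ≡ 22 (mod 63)
  34^16 ≡ 22² = 484 ≡ 43 (mod 63)
  34^32 ≡ 43² = 1849 ≡ 22 (mod 63)
  34^64 ≡ 22² = 484 ≡ 43 (mod 63)
  34^128 ≡ 43² = 1849 ≡ 22 (mod 63)
199 = 128 + 64 + 4 + 2 + 1, so 34^199 = 34^128 × 34^64 × 34^4 × 34^2 × 34^1 ≡ 22 × 43 × 43 × 22 × 34 (mod 63)
Multiplying step by step:
  22 × 43 = 946 ≡ 1 (mod 63)
  1 × 43 = 43 ≡ 43 (mod 63)
  43 × 22 = 946 ≡ 1 (mod 63)
  1 × 34 = 34 ≡ 34 (mod 63)
Result: 34^199 ≡ 34 (mod 63)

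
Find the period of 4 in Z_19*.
Powers of 4 mod 19: 4^1≡4, 4^2≡16, 4^3≡7, 4^4≡9, 4^5≡17, 4^6≡11, 4^7≡6, 4^8≡5, 4^9≡1. Order = 9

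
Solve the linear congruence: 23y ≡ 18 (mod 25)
16

Since gcd(23, 25) = 1 divides 18, a solution exists.
Multiply both sides by the inverse of 23 mod 25:
  23^(-1) mod 25 = 12
  x ≡ 12 × 18 ≡ 216 ≡ 16 (mod 25)
Verification: 23 × 16 = 368 = 14 × 25 + 18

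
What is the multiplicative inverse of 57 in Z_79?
57^(-1) ≡ 61 (mod 79). Verification: 57 × 61 = 3477 ≡ 1 (mod 79)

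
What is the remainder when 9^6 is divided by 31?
6 = 4 + 2 (binary 110). Repeated squaring mod 31: 9^1 ≡ 9; 9^2 ≡ 9² = 81 ≡ 19; 9^4 ≡ 19² = 361 ≡ 20. Multiply: 9^6 = 9^4 × 9^2 ≡ 20 × 19 (mod 31): 20 × 19 = 380 ≡ 8. So 9^6 ≡ 8 (mod 31).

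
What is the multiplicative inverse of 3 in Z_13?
9

Using Extended Euclidean Algorithm:
gcd(3, 13) = 1
Bezout coefficients: 3 × -4 + 13 × 1 = 1
So 3 × -4 ≡ 1 (mod 13)
The inverse is -4 mod 13 = 9
Verification: 3 × 9 = 27 = 2 × 13 + 1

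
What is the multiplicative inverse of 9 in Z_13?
3

Using Extended Euclidean Algorithm:
gcd(9, 13) = 1
Bezout coefficients: 9 × 3 + 13 × -2 = 1
So 9 × 3 ≡ 1 (mod 13)
The inverse is 3 mod 13 = 3
Verification: 9 × 3 = 27 = 2 × 13 + 1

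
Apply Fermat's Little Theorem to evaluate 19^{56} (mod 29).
1

By Fermat's Little Theorem, a^(p-1) ≡ 1 (mod p) for prime p and gcd(a, p) = 1
Here p = 29, so 19^28 ≡ 1 (mod 29)
We can reduce the exponent: 56 mod 28 = 0
So 19^56 ≡ 19^0 (mod 29)
Computing: 19^0 mod 29 = 1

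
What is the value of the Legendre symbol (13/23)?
(13/23) = 13^{11} mod 23 = 1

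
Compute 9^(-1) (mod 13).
9^(-1) ≡ 3 (mod 13). Verification: 9 × 3 = 27 ≡ 1 (mod 13)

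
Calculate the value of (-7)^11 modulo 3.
Using Fermat: (-7)^{2} ≡ 1 (mod 3). 11 ≡ 1 (mod 2). So (-7)^{11} ≡ (-7)^{1} ≡ 2 (mod 3)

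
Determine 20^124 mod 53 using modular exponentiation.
Using Fermat: 20^{52} ≡ 1 (mod 53). 124 ≡ 20 (mod 52). So 20^{124} ≡ 20^{20} ≡ 47 (mod 53)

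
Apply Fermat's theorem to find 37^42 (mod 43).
By Fermat's Little Theorem, 37^{42} ≡ 1 (mod 43) since 43 is prime and gcd(37, 43) = 1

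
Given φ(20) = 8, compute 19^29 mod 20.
By Euler: 19^{8} ≡ 1 (mod 20) since gcd(19, 20) = 1. 29 = 3×8 + 5. So 19^{29} ≡ 19^{5} ≡ 19 (mod 20)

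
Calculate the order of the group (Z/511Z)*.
432

Prime factorization: 511 = 7 × 73
Using the formula φ(n) = n × Π(1 - 1/p) for each prime factor p:
φ(511) = 511 × (1 - 1/7) × (1 - 1/73)
φ(511) = 432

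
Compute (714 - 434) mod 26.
20

(714 - 434) = 280
280 mod 26 = 20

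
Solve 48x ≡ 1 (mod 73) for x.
35

Using Extended Euclidean Algorithm:
gcd(48, 73) = 1
Bezout coefficients: 48 × 35 + 73 × -23 = 1
So 48 × 35 ≡ 1 (mod 73)
The inverse is 35 mod 73 = 35
Verification: 48 × 35 = 1680 = 23 × 73 + 1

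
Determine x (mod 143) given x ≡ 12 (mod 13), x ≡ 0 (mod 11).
77

Using the Chinese Remainder Theorem:
M = product of moduli = 143
For equation 1: M_1 = 11, 11 ≡ 11 (mod 13), inverse of 11 mod 13 is 6 (check: 11 × 6 = 66 ≡ 1 (mod 13))
For equation 2: M_2 = 13, 13 ≡ 2 (mod 11), inverse of 13 mod 11 is 6 (check: 2 × 6 = 12 ≡ 1 (mod 11))
Combine: x ≡ Σ r_i×M_i×(M_i⁻¹ mod m_i) = 12×11×6 + 0×13×6 = 792 + 0 = 792
792 mod 143 = 77
x ≡ 77 (mod 143)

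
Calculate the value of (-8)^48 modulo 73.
Using repeated squaring. (-8) ≡ 65 (mod 73). 48 = 32 + 16 (binary 110000). Repeated squaring mod 73: 65^1 ≡ 65; 65^2 ≡ 65² = 4225 ≡ 64; 65^4 ≡ 64² = 4096 ≡ 8; 65^8 ≡ 8² = 64 ≡ 64; 65^16 ≡ 64² = 4096 ≡ 8; 65^32 ≡ 8² = 64 ≡ 64. Multiply: (-8)^48 ≡ 65^32 × 65^16 ≡ 64 × 8 (mod 73): 64 × 8 = 512 ≡ 1. So (-8)^48 ≡ 1 (mod 73).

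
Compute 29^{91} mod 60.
29

Using successive squaring:
Binary expansion of 91: 1011011
Powers of 29 mod 60 (each is the square of the previous):
  29^1 ≡ 29 (mod 60)
  29^2 ≡ 29² = 841 ≡ 1 (mod 60)
  29^4 ≡ 1² = 1 ≡ 1 (mod 60)
  29^8 ≡ 1² = 1 ≡ 1 (mod 60)
  29^16 ≡ 1² = 1 ≡ 1 (mod 60)
  29^32 ≡ 1² = 1 ≡ 1 (mod 60)
  29^64 ≡ 1² = 1 ≡ 1 (mod 60)
91 = 64 + 16 + 8 + 2 + 1, so 29^91 = 29^64 × 29^16 × 29^8 × 29^2 × 29^1 ≡ 1 × 1 × 1 × 1 × 29 (mod 60)
Multiplying step by step:
  1 × 1 = 1 ≡ 1 (mod 60)
  1 × 1 = 1 ≡ 1 (mod 60)
  1 × 1 = 1 ≡ 1 (mod 60)
  1 × 29 = 29 ≡ 29 (mod 60)
Result: 29^91 ≡ 29 (mod 60)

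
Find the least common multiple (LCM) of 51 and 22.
1122

First find GCD(51, 22) using the Euclidean algorithm:
51 = 2 × 22 + 7
22 = 3 × 7 + 1
7 = 7 × 1 + 0
GCD(51, 22) = 1

LCM formula: LCM(a, b) = (a × b) / GCD(a, b)
LCM(51, 22) = (51 × 22) / 1
LCM(51, 22) = 1122 / 1
LCM(51, 22) = 1122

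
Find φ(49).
42

Prime factorization: 49 = 7^2
Using the formula φ(n) = n × Π(1 - 1/p) for each prime factor p:
φ(49) = 49 × (1 - 1/7)
φ(49) = 42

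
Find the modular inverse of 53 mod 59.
53^(-1) ≡ 49 (mod 59). Verification: 53 × 49 = 2597 ≡ 1 (mod 59)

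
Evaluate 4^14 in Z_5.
Using Fermat: 4^{4} ≡ 1 (mod 5). 14 ≡ 2 (mod 4). So 4^{14} ≡ 4^{2} ≡ 1 (mod 5)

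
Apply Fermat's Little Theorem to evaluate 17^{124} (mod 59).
57

By Fermat's Little Theorem, a^(p-1) ≡ 1 (mod p) for prime p and gcd(a, p) = 1
Here p = 59, so 17^58 ≡ 1 (mod 59)
We can reduce the exponent: 124 mod 58 = 8
So 17^124 ≡ 17^8 (mod 59)
Computing: 17^8 mod 59 = 57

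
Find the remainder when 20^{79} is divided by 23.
By Fermat: 20^{22} ≡ 1 (mod 23). 79 = 3×22 + 13. So 20^{79} ≡ 20^{13} ≡ 14 (mod 23)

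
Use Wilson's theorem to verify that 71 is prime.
(70)! mod 71 = 70. Since this equals -1 (mod 71), Wilson confirms 71 is prime.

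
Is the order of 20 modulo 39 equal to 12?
Yes, ord_39(20) = 12.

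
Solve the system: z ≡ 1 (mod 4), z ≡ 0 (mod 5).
M = 4 × 5 = 20. M₁ = 5, y₁ ≡ 1 (mod 4). M₂ = 4, y₂ ≡ 4 (mod 5). z = 1×5×1 + 0×4×4 ≡ 5 (mod 20)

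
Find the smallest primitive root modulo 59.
p - 1 = 58 has prime divisors 2, 29. h is a primitive root mod 59 iff h^(58/q) ≢ 1 (mod 59) for each such q.
h = 2: 2^29 ≡ 58, 2^2 ≡ 4 (mod 59); none is 1, so 2 has order 58 and is a primitive root.
The smallest primitive root mod 59 is g = 2.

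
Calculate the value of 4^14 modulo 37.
Using repeated squaring. 14 = 8 + 4 + 2 (binary 1110). Repeated squaring mod 37: 4^1 ≡ 4; 4^2 ≡ 4² = 16 ≡ 16; 4^4 ≡ 16² = 256 ≡ 34; 4^8 ≡ 34² = 1156 ≡ 9. Multiply: 4^14 = 4^8 × 4^4 × 4^2 ≡ 9 × 34 × 16 (mod 37): 9 × 34 = 306 ≡ 10; 10 × 16 = 160 ≡ 12. So 4^14 ≡ 12 (mod 37).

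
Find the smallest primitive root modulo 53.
p - 1 = 52 has prime divisors 2, 13. h is a primitive root mod 53 iff h^(52/q) ≢ 1 (mod 53) for each such q.
h = 2: 2^26 ≡ 52, 2^4 ≡ 16 (mod 53); none is 1, so 2 has order 52 and is a primitive root.
The smallest primitive root mod 53 is g = 2.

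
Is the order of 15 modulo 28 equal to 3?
No, the actual order is 2, not 3.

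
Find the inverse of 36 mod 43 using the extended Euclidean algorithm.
Extended GCD: 36(6) + 43(-5) = 1. So 36^(-1) ≡ 6 ≡ 6 (mod 43). Verify: 36 × 6 = 216 ≡ 1 (mod 43)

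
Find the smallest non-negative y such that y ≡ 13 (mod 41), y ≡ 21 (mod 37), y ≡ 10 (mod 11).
12231

Using the Chinese Remainder Theorem:
M = product of moduli = 16687
For equation 1: M_1 = 407, 407 ≡ 38 (mod 41), inverse of 407 mod 41 is 27 (check: 38 × 27 = 1026 ≡ 1 (mod 41))
For equation 2: M_2 = 451, 451 ≡ 7 (mod 37), inverse of 451 mod 37 is 16 (check: 7 × 16 = 112 ≡ 1 (mod 37))
For equation 3: M_3 = 1517, 1517 ≡ 10 (mod 11), inverse of 1517 mod 11 is 10 (check: 10 × 10 = 100 ≡ 1 (mod 11))
Combine: y ≡ Σ r_i×M_i×(M_i⁻¹ mod m_i) = 13×407×27 + 21×451×16 + 10×1517×10 = 142857 + 151536 + 151700 = 446093
446093 mod 16687 = 12231
y ≡ 12231 (mod 16687)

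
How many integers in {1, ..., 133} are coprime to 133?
108

Prime factorization: 133 = 7 × 19
Using the formula φ(n) = n × Π(1 - 1/p) for each prime factor p:
φ(133) = 133 × (1 - 1/7) × (1 - 1/19)
φ(133) = 108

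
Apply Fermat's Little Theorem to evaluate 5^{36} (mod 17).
13

By Fermat's Little Theorem, a^(p-1) ≡ 1 (mod p) for prime p and gcd(a, p) = 1
Here p = 17, so 5^16 ≡ 1 (mod 17)
We can reduce the exponent: 36 mod 16 = 4
So 5^36 ≡ 5^4 (mod 17)
Computing: 5^4 mod 17 = 13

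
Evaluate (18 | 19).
(18/19) = 18^{9} mod 19 = -1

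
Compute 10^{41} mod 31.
19

Using successive squaring:
Binary expansion of 41: 101001
Powers of 10 mod 31 (each is the square of the previous):
  10^1 ≡ 10 (mod 31)
  10^2 ≡ 10² = 100 ≡ 7 (mod 31)
  10^4 ≡ 7² = 49 ≡ 18 (mod 31)
  10^8 ≡ 18² = 324 ≡ 14 (mod 31)
  10^16 ≡ 14² = 196 ≡ 10 (mod 31)
  10^32 ≡ 10² = 100 ≡ 7 (mod 31)
41 = 32 + 8 + 1, so 10^41 = 10^32 × 10^8 × 10^1 ≡ 7 × 14 × 10 (mod 31)
Multiplying step by step:
  7 × 14 = 98 ≡ 5 (mod 31)
  5 × 10 = 50 ≡ 19 (mod 31)
Result: 10^41 ≡ 19 (mod 31)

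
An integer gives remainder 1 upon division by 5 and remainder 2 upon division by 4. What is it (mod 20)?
M = 5 × 4 = 20. M₁ = 4, y₁ ≡ 4 (mod 5). M₂ = 5, y₂ ≡ 1 (mod 4). y = 1×4×4 + 2×5×1 ≡ 6 (mod 20). The smallest positive such number is 6.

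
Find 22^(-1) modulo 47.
15

Using Extended Euclidean Algorithm:
gcd(22, 47) = 1
Bezout coefficients: 22 × 15 + 47 × -7 = 1
So 22 × 15 ≡ 1 (mod 47)
The inverse is 15 mod 47 = 15
Verification: 22 × 15 = 330 = 7 × 47 + 1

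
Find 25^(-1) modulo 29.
7

Using Extended Euclidean Algorithm:
gcd(25, 29) = 1
Bezout coefficients: 25 × 7 + 29 × -6 = 1
So 25 × 7 ≡ 1 (mod 29)
The inverse is 7 mod 29 = 7
Verification: 25 × 7 = 175 = 6 × 29 + 1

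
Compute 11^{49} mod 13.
11

Using successive squaring:
Binary expansion of 49: 110001
Powers of 11 mod 13 (each is the square of the previous):
  11^1 ≡ 11 (mod 13)
  11^2 ≡ 11² = 121 ≡ 4 (mod 13)
  11^4 ≡ 4² = 16 ≡ 3 (mod 13)
  11^8 ≡ 3² = 9 ≡ 9 (mod 13)
  11^16 ≡ 9² = 81 ≡ 3 (mod 13)
  11^32 ≡ 3² = 9 ≡ 9 (mod 13)
49 = 32 + 16 + 1, so 11^49 = 11^32 × 11^16 × 11^1 ≡ 9 × 3 × 11 (mod 13)
Multiplying step by step:
  9 × 3 = 27 ≡ 1 (mod 13)
  1 × 11 = 11 ≡ 11 (mod 13)
Result: 11^49 ≡ 11 (mod 13)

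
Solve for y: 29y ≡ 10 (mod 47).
36

Since gcd(29, 47) = 1 divides 10, a solution exists.
Multiply both sides by the inverse of 29 mod 47:
  29^(-1) mod 47 = 13
  x ≡ 13 × 10 ≡ 130 ≡ 36 (mod 47)
Verification: 29 × 36 = 1044 = 22 × 47 + 10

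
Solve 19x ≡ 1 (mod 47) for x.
19^(-1) ≡ 5 (mod 47). Verification: 19 × 5 = 95 ≡ 1 (mod 47)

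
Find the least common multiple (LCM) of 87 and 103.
8961

First find GCD(87, 103) using the Euclidean algorithm:
87 = 0 × 103 + 87
103 = 1 × 87 + 16
87 = 5 × 16 + 7
16 = 2 × 7 + 2
7 = 3 × 2 + 1
2 = 2 × 1 + 0
GCD(87, 103) = 1

LCM formula: LCM(a, b) = (a × b) / GCD(a, b)
LCM(87, 103) = (87 × 103) / 1
LCM(87, 103) = 8961 / 1
LCM(87, 103) = 8961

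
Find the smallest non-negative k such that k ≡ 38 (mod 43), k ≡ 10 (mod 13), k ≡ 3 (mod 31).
9799

Using the Chinese Remainder Theorem:
M = product of moduli = 17329
For equation 1: M_1 = 403, 403 ≡ 16 (mod 43), inverse of 403 mod 43 is 35 (check: 16 × 35 = 560 ≡ 1 (mod 43))
For equation 2: M_2 = 1333, 1333 ≡ 7 (mod 13), inverse of 1333 mod 13 is 2 (check: 7 × 2 = 14 ≡ 1 (mod 13))
For equation 3: M_3 = 559, 559 ≡ 1 (mod 31), inverse of 559 mod 31 is 1 (check: 1 × 1 = 1 ≡ 1 (mod 31))
Combine: k ≡ Σ r_i×M_i×(M_i⁻¹ mod m_i) = 38×403×35 + 10×1333×2 + 3×559×1 = 535990 + 26660 + 1677 = 564327
564327 mod 17329 = 9799
k ≡ 9799 (mod 17329)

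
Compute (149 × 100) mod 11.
6

(149 × 100) = 14900
14900 mod 11 = 6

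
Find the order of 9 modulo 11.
Powers of 9 mod 11: 9^1≡9, 9^2≡4, 9^3≡3, 9^4≡5, 9^5≡1. Order = 5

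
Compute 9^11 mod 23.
Using repeated squaring. 11 = 8 + 2 + 1 (binary 1011). Repeated squaring mod 23: 9^1 ≡ 9; 9^2 ≡ 9² = 81 ≡ 12; 9^4 ≡ 12² = 144 ≡ 6; 9^8 ≡ 6² = 36 ≡ 13. Multiply: 9^11 = 9^8 × 9^2 × 9^1 ≡ 13 × 12 × 9 (mod 23): 13 × 12 = 156 ≡ 18; 18 × 9 = 162 ≡ 1. So 9^11 ≡ 1 (mod 23).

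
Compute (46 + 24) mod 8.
6

(46 + 24) = 70
70 mod 8 = 6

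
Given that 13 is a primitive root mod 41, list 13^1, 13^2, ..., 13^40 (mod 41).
g^1, g^2, ..., g^{40} mod 41: {13, 5, 24, 25, 38, 2, 26, 10, 7, 9, 35, 4, 11, 20, 14, 18, 29, 8, 22, 40, 28, 36, 17, 16, 3, 39, 15, 31, 34, 32, 6, 37, 30, 21, 27, 23, 12, 33, 19, 1}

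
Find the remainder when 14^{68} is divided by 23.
By Fermat: 14^{22} ≡ 1 (mod 23). 68 = 3×22 + 2. So 14^{68} ≡ 14^{2} ≡ 12 (mod 23)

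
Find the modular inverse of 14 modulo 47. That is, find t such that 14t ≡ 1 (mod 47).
37

Using Extended Euclidean Algorithm:
gcd(14, 47) = 1
Bezout coefficients: 14 × -10 + 47 × 3 = 1
So 14 × -10 ≡ 1 (mod 47)
The inverse is -10 mod 47 = 37
Verification: 14 × 37 = 518 = 11 × 47 + 1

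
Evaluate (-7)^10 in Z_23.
(-7) ≡ 16 (mod 23). 10 = 8 + 2 (binary 1010). Repeated squaring mod 23: 16^1 ≡ 16; 16^2 ≡ 16² = 256 ≡ 3; 16^4 ≡ 3² = 9 ≡ 9; 16^8 ≡ 9² = 81 ≡ 12. Multiply: (-7)^10 ≡ 16^8 × 16^2 ≡ 12 × 3 (mod 23): 12 × 3 = 36 ≡ 13. So (-7)^10 ≡ 13 (mod 23).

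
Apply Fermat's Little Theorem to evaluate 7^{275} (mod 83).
78

By Fermat's Little Theorem, a^(p-1) ≡ 1 (mod p) for prime p and gcd(a, p) = 1
Here p = 83, so 7^82 ≡ 1 (mod 83)
We can reduce the exponent: 275 mod 82 = 29
So 7^275 ≡ 7^29 (mod 83)
Computing: 7^29 mod 83 = 78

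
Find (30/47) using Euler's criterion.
(30/47) = 30^{23} mod 47 = -1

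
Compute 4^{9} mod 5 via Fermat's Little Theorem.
4

By Fermat's Little Theorem, a^(p-1) ≡ 1 (mod p) for prime p and gcd(a, p) = 1
Here p = 5, so 4^4 ≡ 1 (mod 5)
We can reduce the exponent: 9 mod 4 = 1
So 4^9 ≡ 4^1 (mod 5)
Computing: 4^1 mod 5 = 4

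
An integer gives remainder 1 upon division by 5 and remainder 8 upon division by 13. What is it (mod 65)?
M = 5 × 13 = 65. M₁ = 13, y₁ ≡ 2 (mod 5). M₂ = 5, y₂ ≡ 8 (mod 13). x = 1×13×2 + 8×5×8 ≡ 21 (mod 65). The smallest positive such number is 21.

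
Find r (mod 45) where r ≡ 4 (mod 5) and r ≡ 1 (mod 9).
M = 5 × 9 = 45. M₁ = 9, y₁ ≡ 4 (mod 5). M₂ = 5, y₂ ≡ 2 (mod 9). r = 4×9×4 + 1×5×2 ≡ 19 (mod 45)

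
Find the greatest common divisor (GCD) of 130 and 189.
1

Using the Euclidean algorithm:
130 = 0 × 189 + 130
189 = 1 × 130 + 59
130 = 2 × 59 + 12
59 = 4 × 12 + 11
12 = 1 × 11 + 1
11 = 11 × 1 + 0

GCD(130, 189) = 1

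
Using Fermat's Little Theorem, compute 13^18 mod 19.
By Fermat's Little Theorem, 13^{18} ≡ 1 (mod 19) since 19 is prime and gcd(13, 19) = 1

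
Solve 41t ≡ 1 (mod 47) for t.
41^(-1) ≡ 39 (mod 47). Verification: 41 × 39 = 1599 ≡ 1 (mod 47)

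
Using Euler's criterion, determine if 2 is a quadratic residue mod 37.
By Euler's criterion: 2^{18} ≡ 36 (mod 37). Since this equals -1 (≡ 36), 2 is not a QR.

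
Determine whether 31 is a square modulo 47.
By Euler's criterion: 31^{23} ≡ 46 (mod 47). Since this equals -1 (≡ 46), 31 is not a QR.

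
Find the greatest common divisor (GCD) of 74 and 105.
1

Using the Euclidean algorithm:
74 = 0 × 105 + 74
105 = 1 × 74 + 31
74 = 2 × 31 + 12
31 = 2 × 12 + 7
12 = 1 × 7 + 5
7 = 1 × 5 + 2
5 = 2 × 2 + 1
2 = 2 × 1 + 0

GCD(74, 105) = 1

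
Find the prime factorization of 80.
2^4 × 5

Divide by primes starting from smallest:
80 ÷ 2 = 40
40 ÷ 2 = 20
20 ÷ 2 = 10
10 ÷ 2 = 5
5 ÷ 5 = 1

80 = 2^4 × 5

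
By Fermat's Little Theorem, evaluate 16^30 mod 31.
By Fermat's Little Theorem, 16^{30} ≡ 1 (mod 31) since 31 is prime and gcd(16, 31) = 1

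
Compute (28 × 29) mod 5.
2

(28 × 29) = 812
812 mod 5 = 2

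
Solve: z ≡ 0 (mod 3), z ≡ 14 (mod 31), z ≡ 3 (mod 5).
M = 3 × 31 × 5 = 465. M₁ = 155, y₁ ≡ 2 (mod 3). M₂ = 15, y₂ ≡ 29 (mod 31). M₃ = 93, y₃ ≡ 2 (mod 5). z = 0×155×2 + 14×15×29 + 3×93×2 ≡ 138 (mod 465)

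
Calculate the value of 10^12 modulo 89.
Using repeated squaring. 12 = 8 + 4 (binary 1100). Repeated squaring mod 89: 10^1 ≡ 10; 10^2 ≡ 10² = 100 ≡ 11; 10^4 ≡ 11² = 121 ≡ 32; 10^8 ≡ 32² = 1024 ≡ 45. Multiply: 10^12 = 10^8 × 10^4 ≡ 45 × 32 (mod 89): 45 × 32 = 1440 ≡ 16. So 10^12 ≡ 16 (mod 89).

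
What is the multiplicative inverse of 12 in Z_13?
12

Using Extended Euclidean Algorithm:
gcd(12, 13) = 1
Bezout coefficients: 12 × -1 + 13 × 1 = 1
So 12 × -1 ≡ 1 (mod 13)
The inverse is -1 mod 13 = 12
Verification: 12 × 12 = 144 = 11 × 13 + 1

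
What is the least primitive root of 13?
2

A primitive root g modulo p has order p-1 = 12
Prime divisors of 12: [2, 3]
g is a primitive root iff g^(12/q) ≢ 1 (mod 13) for each prime divisor q
Testing small values:
  g = 2: 2^6 ≡ 12, 2^4 ≡ 3 (mod 13) → none is 1, primitive root!
The smallest primitive root is 2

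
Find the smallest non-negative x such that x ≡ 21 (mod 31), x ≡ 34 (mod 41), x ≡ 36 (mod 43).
42305

Using the Chinese Remainder Theorem:
M = product of moduli = 54653
For equation 1: M_1 = 1763, 1763 ≡ 27 (mod 31), inverse of 1763 mod 31 is 23 (check: 27 × 23 = 621 ≡ 1 (mod 31))
For equation 2: M_2 = 1333, 1333 ≡ 21 (mod 41), inverse of 1333 mod 41 is 2 (check: 21 × 2 = 42 ≡ 1 (mod 41))
For equation 3: M_3 = 1271, 1271 ≡ 24 (mod 43), inverse of 1271 mod 43 is 9 (check: 24 × 9 = 216 ≡ 1 (mod 43))
Combine: x ≡ Σ r_i×M_i×(M_i⁻¹ mod m_i) = 21×1763×23 + 34×1333×2 + 36×1271×9 = 851529 + 90644 + 411804 = 1353977
1353977 mod 54653 = 42305
x ≡ 42305 (mod 54653)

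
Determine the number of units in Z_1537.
1456

Prime factorization: 1537 = 29 × 53
Using the formula φ(n) = n × Π(1 - 1/p) for each prime factor p:
φ(1537) = 1537 × (1 - 1/29) × (1 - 1/53)
φ(1537) = 1456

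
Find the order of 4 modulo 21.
Powers of 4 mod 21: 4^1≡4, 4^2≡16, 4^3≡1. Order = 3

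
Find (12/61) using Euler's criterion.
(12/61) = 12^{30} mod 61 = 1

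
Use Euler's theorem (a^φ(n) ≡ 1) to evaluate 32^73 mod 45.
By Euler: 32^{24} ≡ 1 (mod 45) since gcd(32, 45) = 1. 73 = 3×24 + 1. So 32^{73} ≡ 32^{1} ≡ 32 (mod 45)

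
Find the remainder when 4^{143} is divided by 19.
By Fermat: 4^{18} ≡ 1 (mod 19). 143 = 7×18 + 17. So 4^{143} ≡ 4^{17} ≡ 5 (mod 19)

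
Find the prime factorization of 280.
2^3 × 5 × 7

Divide by primes starting from smallest:
280 ÷ 2 = 140
140 ÷ 2 = 70
70 ÷ 2 = 35
35 ÷ 5 = 7
7 ÷ 7 = 1

280 = 2^3 × 5 × 7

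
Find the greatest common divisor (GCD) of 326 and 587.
1

Using the Euclidean algorithm:
326 = 0 × 587 + 326
587 = 1 × 326 + 261
326 = 1 × 261 + 65
261 = 4 × 65 + 1
65 = 65 × 1 + 0

GCD(326, 587) = 1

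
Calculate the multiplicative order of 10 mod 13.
Powers of 10 mod 13: 10^1≡10, 10^2≡9, 10^3≡12, 10^4≡3, 10^5≡4, 10^6≡1. Order = 6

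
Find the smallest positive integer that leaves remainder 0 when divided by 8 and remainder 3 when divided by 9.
M = 8 × 9 = 72. M₁ = 9, y₁ ≡ 1 (mod 8). M₂ = 8, y₂ ≡ 8 (mod 9). x = 0×9×1 + 3×8×8 ≡ 48 (mod 72). The smallest positive such number is 48.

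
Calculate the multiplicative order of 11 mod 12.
Powers of 11 mod 12: 11^1≡11, 11^2≡1. Order = 2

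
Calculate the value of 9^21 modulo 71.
Using repeated squaring. 21 = 16 + 4 + 1 (binary 10101). Repeated squaring mod 71: 9^1 ≡ 9; 9^2 ≡ 9² = 81 ≡ 10; 9^4 ≡ 10² = 100 ≡ 29; 9^8 ≡ 29² = 841 ≡ 60; 9^16 ≡ 60² = 3600 ≡ 50. Multiply: 9^21 = 9^16 × 9^4 × 9^1 ≡ 50 × 29 × 9 (mod 71): 50 × 29 = 1450 ≡ 30; 30 × 9 = 270 ≡ 57. So 9^21 ≡ 57 (mod 71).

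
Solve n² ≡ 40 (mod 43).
The square roots of 40 mod 43 are 13 and 30. Verify: 13² = 169 ≡ 40 (mod 43)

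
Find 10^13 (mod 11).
Using Fermat: 10^{10} ≡ 1 (mod 11). 13 ≡ 3 (mod 10). So 10^{13} ≡ 10^{3} ≡ 10 (mod 11)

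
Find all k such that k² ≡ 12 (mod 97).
The square roots of 12 mod 97 are 77 and 20. Verify: 77² = 5929 ≡ 12 (mod 97)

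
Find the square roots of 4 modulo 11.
The square roots of 4 mod 11 are 9 and 2. Verify: 9² = 81 ≡ 4 (mod 11)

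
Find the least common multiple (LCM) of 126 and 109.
13734

First find GCD(126, 109) using the Euclidean algorithm:
126 = 1 × 109 + 17
109 = 6 × 17 + 7
17 = 2 × 7 + 3
7 = 2 × 3 + 1
3 = 3 × 1 + 0
GCD(126, 109) = 1

LCM formula: LCM(a, b) = (a × b) / GCD(a, b)
LCM(126, 109) = (126 × 109) / 1
LCM(126, 109) = 13734 / 1
LCM(126, 109) = 13734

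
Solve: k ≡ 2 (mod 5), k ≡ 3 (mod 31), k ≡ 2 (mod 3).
M = 5 × 31 × 3 = 465. M₁ = 93, y₁ ≡ 2 (mod 5). M₂ = 15, y₂ ≡ 29 (mod 31). M₃ = 155, y₃ ≡ 2 (mod 3). k = 2×93×2 + 3×15×29 + 2×155×2 ≡ 437 (mod 465)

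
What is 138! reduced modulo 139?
By Wilson's theorem, (138)! ≡ -1 ≡ 138 (mod 139)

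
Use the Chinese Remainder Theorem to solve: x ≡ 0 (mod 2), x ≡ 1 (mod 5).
M = 2 × 5 = 10. M₁ = 5, y₁ ≡ 1 (mod 2). M₂ = 2, y₂ ≡ 3 (mod 5). x = 0×5×1 + 1×2×3 ≡ 6 (mod 10)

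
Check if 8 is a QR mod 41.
By Euler's criterion: 8^{20} ≡ 1 (mod 41). Since this equals 1, 8 is a QR.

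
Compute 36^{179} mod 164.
8

Using successive squaring:
Binary expansion of 179: 10110011
Powers of 36 mod 164 (each is the square of the previous):
  36^1 ≡ 36 (mod 164)
  36^2 ≡ 36² = 1296 ≡ 148 (mod 164)
  36^4 ≡ 148² = 21904 ≡ 92 (mod 164)
  36^8 ≡ 92² = 8464 ≡ 100 (mod 164)
  36^16 ≡ 100² = 10000 ≡ 160 (mod 164)
  36^32 ≡ 160² = 25600 ≡ 16 (mod 164)
  36^64 ≡ 16² = 256 ≡ 92 (mod 164)
  36^128 ≡ 92² = 8464 ≡ 100 (mod 164)
179 = 128 + 32 + 16 + 2 + 1, so 36^179 = 36^128 × 36^32 × 36^16 × 36^2 × 36^1 ≡ 100 × 16 × 160 × 148 × 36 (mod 164)
Multiplying step by step:
  100 × 16 = 1600 ≡ 124 (mod 164)
  124 × 160 = 19840 ≡ 160 (mod 164)
  160 × 148 = 23680 ≡ 64 (mod 164)
  64 × 36 = 2304 ≡ 8 (mod 164)
Result: 36^179 ≡ 8 (mod 164)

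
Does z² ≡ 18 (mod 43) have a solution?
By Euler's criterion: 18^{21} ≡ 42 (mod 43). Since this equals -1 (≡ 42), 18 is not a QR.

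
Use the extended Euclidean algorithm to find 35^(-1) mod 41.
Extended GCD: 35(-7) + 41(6) = 1. So 35^(-1) ≡ 34 ≡ 34 (mod 41). Verify: 35 × 34 = 1190 ≡ 1 (mod 41)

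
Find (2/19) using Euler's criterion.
(2/19) = 2^{9} mod 19 = -1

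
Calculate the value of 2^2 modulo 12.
2 = 2 (binary 10). Repeated squaring mod 12: 2^1 ≡ 2; 2^2 ≡ 2² = 4 ≡ 4. So 2^2 ≡ 4 (mod 12).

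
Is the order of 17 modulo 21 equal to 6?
Yes, ord_21(17) = 6.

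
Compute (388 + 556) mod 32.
16

(388 + 556) = 944
944 mod 32 = 16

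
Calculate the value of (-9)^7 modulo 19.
(-9) ≡ 10 (mod 19). 7 = 4 + 2 + 1 (binary 111). Repeated squaring mod 19: 10^1 ≡ 10; 10^2 ≡ 10² = 100 ≡ 5; 10^4 ≡ 5² = 25 ≡ 6. Multiply: (-9)^7 ≡ 10^4 × 10^2 × 10^1 ≡ 6 × 5 × 10 (mod 19): 6 × 5 = 30 ≡ 11; 11 × 10 = 110 ≡ 15. So (-9)^7 ≡ 15 (mod 19).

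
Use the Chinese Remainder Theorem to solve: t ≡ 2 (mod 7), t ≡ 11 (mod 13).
M = 7 × 13 = 91. M₁ = 13, y₁ ≡ 6 (mod 7). M₂ = 7, y₂ ≡ 2 (mod 13). t = 2×13×6 + 11×7×2 ≡ 37 (mod 91)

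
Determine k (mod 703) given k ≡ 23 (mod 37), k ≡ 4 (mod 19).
23

Using the Chinese Remainder Theorem:
M = product of moduli = 703
For equation 1: M_1 = 19, 19 ≡ 19 (mod 37), inverse of 19 mod 37 is 2 (check: 19 × 2 = 38 ≡ 1 (mod 37))
For equation 2: M_2 = 37, 37 ≡ 18 (mod 19), inverse of 37 mod 19 is 18 (check: 18 × 18 = 324 ≡ 1 (mod 19))
Combine: k ≡ Σ r_i×M_i×(M_i⁻¹ mod m_i) = 23×19×2 + 4×37×18 = 874 + 2664 = 3538
3538 mod 703 = 23
k ≡ 23 (mod 703)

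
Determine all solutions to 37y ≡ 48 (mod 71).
32

Since gcd(37, 71) = 1 divides 48, a solution exists.
Multiply both sides by the inverse of 37 mod 71:
  37^(-1) mod 71 = 48
  x ≡ 48 × 48 ≡ 2304 ≡ 32 (mod 71)
Verification: 37 × 32 = 1184 = 16 × 71 + 48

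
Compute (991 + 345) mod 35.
6

(991 + 345) = 1336
1336 mod 35 = 6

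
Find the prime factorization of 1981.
7 × 283

Divide by primes starting from smallest:
1981 ÷ 7 = 283
283 ÷ 283 = 1

1981 = 7 × 283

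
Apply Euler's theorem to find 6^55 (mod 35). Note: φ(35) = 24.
By Euler: 6^{24} ≡ 1 (mod 35) since gcd(6, 35) = 1. 55 = 2×24 + 7. So 6^{55} ≡ 6^{7} ≡ 6 (mod 35)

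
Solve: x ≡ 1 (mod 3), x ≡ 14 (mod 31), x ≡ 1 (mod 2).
M = 3 × 31 × 2 = 186. M₁ = 62, y₁ ≡ 2 (mod 3). M₂ = 6, y₂ ≡ 26 (mod 31). M₃ = 93, y₃ ≡ 1 (mod 2). x = 1×62×2 + 14×6×26 + 1×93×1 ≡ 169 (mod 186)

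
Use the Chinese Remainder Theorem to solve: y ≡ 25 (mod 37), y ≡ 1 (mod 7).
99

Using the Chinese Remainder Theorem:
M = product of moduli = 259
For equation 1: M_1 = 7, 7 ≡ 7 (mod 37), inverse of 7 mod 37 is 16 (check: 7 × 16 = 112 ≡ 1 (mod 37))
For equation 2: M_2 = 37, 37 ≡ 2 (mod 7), inverse of 37 mod 7 is 4 (check: 2 × 4 = 8 ≡ 1 (mod 7))
Combine: y ≡ Σ r_i×M_i×(M_i⁻¹ mod m_i) = 25×7×16 + 1×37×4 = 2800 + 148 = 2948
2948 mod 259 = 99
y ≡ 99 (mod 259)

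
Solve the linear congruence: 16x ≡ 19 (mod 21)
13

Since gcd(16, 21) = 1 divides 19, a solution exists.
Multiply both sides by the inverse of 16 mod 21:
  16^(-1) mod 21 = 4
  x ≡ 4 × 19 ≡ 76 ≡ 13 (mod 21)
Verification: 16 × 13 = 208 = 9 × 21 + 19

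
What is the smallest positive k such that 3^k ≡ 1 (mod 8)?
Powers of 3 mod 8: 3^1≡3, 3^2≡1. Order = 2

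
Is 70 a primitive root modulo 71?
No

To verify, check if 70^(70/q) ≢ 1 (mod 71) for each prime divisor q of 70
Divisors of 70 = 70: [1, 2, 5, 7, 10, 14, 35, 70]
  70^(70/2) = 70^35 ≡ 70 (mod 71)
  70^(70/5) = 70^14 ≡ 1 (mod 71)
  70^(70/7) = 70^10 ≡ 1 (mod 71)
Conclusion: 70 is not a primitive root modulo 71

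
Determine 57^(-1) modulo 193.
57^(-1) ≡ 149 (mod 193). Verification: 57 × 149 = 8493 ≡ 1 (mod 193)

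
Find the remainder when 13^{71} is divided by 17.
By Fermat: 13^{16} ≡ 1 (mod 17). 71 = 4×16 + 7. So 13^{71} ≡ 13^{7} ≡ 4 (mod 17)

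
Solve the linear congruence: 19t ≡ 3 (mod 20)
17

Since gcd(19, 20) = 1 divides 3, a solution exists.
Multiply both sides by the inverse of 19 mod 20:
  19^(-1) mod 20 = 19
  x ≡ 19 × 3 ≡ 57 ≡ 17 (mod 20)
Verification: 19 × 17 = 323 = 16 × 20 + 3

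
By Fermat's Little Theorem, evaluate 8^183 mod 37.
By Fermat: 8^{36} ≡ 1 (mod 37). 183 = 5×36 + 3. So 8^{183} ≡ 8^{3} ≡ 31 (mod 37)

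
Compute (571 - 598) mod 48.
21

(571 - 598) = -27
-27 mod 48 = 21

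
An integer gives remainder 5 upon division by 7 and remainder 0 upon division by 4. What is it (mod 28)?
M = 7 × 4 = 28. M₁ = 4, y₁ ≡ 2 (mod 7). M₂ = 7, y₂ ≡ 3 (mod 4). t = 5×4×2 + 0×7×3 ≡ 12 (mod 28). The smallest positive such number is 12.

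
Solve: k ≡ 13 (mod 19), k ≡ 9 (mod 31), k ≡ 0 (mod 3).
M = 19 × 31 × 3 = 1767. M₁ = 93, y₁ ≡ 9 (mod 19). M₂ = 57, y₂ ≡ 6 (mod 31). M₃ = 589, y₃ ≡ 1 (mod 3). k = 13×93×9 + 9×57×6 + 0×589×1 ≡ 1590 (mod 1767)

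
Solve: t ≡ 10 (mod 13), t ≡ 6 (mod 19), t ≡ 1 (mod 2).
M = 13 × 19 × 2 = 494. M₁ = 38, y₁ ≡ 12 (mod 13). M₂ = 26, y₂ ≡ 11 (mod 19). M₃ = 247, y₃ ≡ 1 (mod 2). t = 10×38×12 + 6×26×11 + 1×247×1 ≡ 101 (mod 494)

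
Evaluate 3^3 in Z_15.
3 = 2 + 1 (binary 11). Repeated squaring mod 15: 3^1 ≡ 3; 3^2 ≡ 3² = 9 ≡ 9. Multiply: 3^3 = 3^2 × 3^1 ≡ 9 × 3 (mod 15): 9 × 3 = 27 ≡ 12. So 3^3 ≡ 12 (mod 15).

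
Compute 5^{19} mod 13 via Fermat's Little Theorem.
8

By Fermat's Little Theorem, a^(p-1) ≡ 1 (mod p) for prime p and gcd(a, p) = 1
Here p = 13, so 5^12 ≡ 1 (mod 13)
We can reduce the exponent: 19 mod 12 = 7
So 5^19 ≡ 5^7 (mod 13)
Computing: 5^7 mod 13 = 8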